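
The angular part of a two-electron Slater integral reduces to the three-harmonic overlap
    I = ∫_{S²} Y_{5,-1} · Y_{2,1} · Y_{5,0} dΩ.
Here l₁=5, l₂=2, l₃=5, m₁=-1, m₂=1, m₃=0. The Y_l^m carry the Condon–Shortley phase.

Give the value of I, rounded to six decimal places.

m-sum 0 ✓  L=12 even ✓  3≤5≤7 ✓
Π(2lᵢ+1) = 11×5×11 = 605
triangle coeff Δ(5,2,5) = 1/38610
Σ_t [0,2]: t=0:+1/2880 t=1:−1/576 t=2:+1/2880 = -1/960
(3j)²=10/429 [(5 2 5; 0 0 0)], sign=+1
Σ_t [1,2]: t=1:−1/1440 t=2:+1/1152 = 1/5760
(3j)²=1/858 [(5 2 5; -1 1 0)], sign=-1
⇒ 4πI² = 25/1521
I = (-1)√(25/1521/(4π)) = -0.03616600

-0.036166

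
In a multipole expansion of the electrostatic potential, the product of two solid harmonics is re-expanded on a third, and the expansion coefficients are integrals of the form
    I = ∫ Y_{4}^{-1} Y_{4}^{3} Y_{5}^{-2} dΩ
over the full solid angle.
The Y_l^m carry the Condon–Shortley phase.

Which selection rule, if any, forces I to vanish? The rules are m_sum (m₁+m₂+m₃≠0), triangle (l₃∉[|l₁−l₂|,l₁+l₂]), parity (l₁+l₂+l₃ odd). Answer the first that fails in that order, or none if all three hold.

parity

Σmᵢ = 0  ✓
l₃∈[|l₁−l₂|,l₁+l₂]=[0,8], have l₃=5  ✓
Σlᵢ = 13 ⇒ odd  ✗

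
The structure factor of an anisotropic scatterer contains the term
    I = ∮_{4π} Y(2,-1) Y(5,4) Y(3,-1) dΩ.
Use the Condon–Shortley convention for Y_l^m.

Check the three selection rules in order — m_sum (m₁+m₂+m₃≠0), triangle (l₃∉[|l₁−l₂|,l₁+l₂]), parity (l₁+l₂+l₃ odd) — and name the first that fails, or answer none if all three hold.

m_sum

azimuthal sum: -1 + 4 − 1 = 2  ✗
3 ≤ 3 ≤ 7 (triangle on l)
L = 2 + 5 + 3 = 10 (even)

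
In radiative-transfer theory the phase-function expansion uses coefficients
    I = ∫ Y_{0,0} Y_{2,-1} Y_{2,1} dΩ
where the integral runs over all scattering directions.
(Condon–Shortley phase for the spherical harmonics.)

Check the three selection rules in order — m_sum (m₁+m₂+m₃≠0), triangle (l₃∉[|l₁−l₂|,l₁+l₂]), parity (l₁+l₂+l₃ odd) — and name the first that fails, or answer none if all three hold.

none

azimuthal sum: 0 − 1 + 1 = 0  ✓
2 ≤ 2 ≤ 2 (triangle on l)  ✓
L = 0 + 2 + 2 = 4 (even)  ✓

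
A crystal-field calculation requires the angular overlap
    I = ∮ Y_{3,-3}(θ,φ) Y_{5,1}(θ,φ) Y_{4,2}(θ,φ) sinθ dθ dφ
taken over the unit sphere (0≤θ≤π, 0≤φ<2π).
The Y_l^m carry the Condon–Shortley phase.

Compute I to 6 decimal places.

Rules hold: Σm=0, L=12 even, 2≤4≤8.
N = 7·11·9 = 693
Δ = 4!·2!·6!/13! = 1/180180
Racah Σ t=1..3: t=1:−1/576 t=2:+1/144 t=3:−1/576 = 1/288
⇒ 3j(3 5 4; 0 0 0)² = 20/1001, sgn +1
Racah Σ t=4..4: t=4:+1/2304 = 1/2304
⇒ 3j(3 5 4; -3 1 2)² = 75/4004, sgn +1
4πI² = N·(3j₀)²·(3jₘ)² = 3375/13013
I = +1·√(0.259356/4π) = 0.14366244

0.143662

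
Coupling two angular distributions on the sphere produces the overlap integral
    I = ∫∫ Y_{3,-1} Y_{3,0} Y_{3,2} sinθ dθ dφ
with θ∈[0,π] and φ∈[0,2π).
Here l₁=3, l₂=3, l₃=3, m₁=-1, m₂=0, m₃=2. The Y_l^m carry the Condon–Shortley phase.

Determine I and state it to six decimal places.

Σmᵢ = 1 ≠ 0, so the φ-integral vanishes; I = 0

0.000000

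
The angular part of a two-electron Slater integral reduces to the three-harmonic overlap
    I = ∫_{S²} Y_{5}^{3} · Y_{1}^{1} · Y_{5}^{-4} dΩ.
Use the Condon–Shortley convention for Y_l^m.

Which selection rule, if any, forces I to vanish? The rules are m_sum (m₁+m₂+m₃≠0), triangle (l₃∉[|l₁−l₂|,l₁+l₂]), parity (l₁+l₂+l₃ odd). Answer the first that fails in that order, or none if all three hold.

parity

m₁+m₂+m₃ = 3 + 1 − 4 = 0  ✓
triangle: |5−1|=4 ≤ l₃=5 ≤ 5+1=6  ✓
parity: l₁+l₂+l₃ = 11 is odd  ✗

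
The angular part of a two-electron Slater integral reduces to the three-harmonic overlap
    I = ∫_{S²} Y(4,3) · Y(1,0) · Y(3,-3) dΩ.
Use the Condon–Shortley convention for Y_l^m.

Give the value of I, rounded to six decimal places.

-0.162868

Checks pass: Σm=0; 8 even; l₃=3∈[3,5].
(2·4+1)(2·1+1)(2·3+1) = 189
Δ: 2! 6! 0! / 9! → 1/252
sum: t=1:−1/36 = -1/36
3j²(4 1 3; 0 0 0) = Δ·Π!·Σ² = 4/63  (sign +1)
sum: t=1:−1/720 = -1/720
3j²(4 1 3; 3 0 -3) = Δ·Π!·Σ² = 1/36  (sign -1)
combine: 4πI² = 189·4/63·1/36 = 1/3
take √, sign -1: I = -0.16286750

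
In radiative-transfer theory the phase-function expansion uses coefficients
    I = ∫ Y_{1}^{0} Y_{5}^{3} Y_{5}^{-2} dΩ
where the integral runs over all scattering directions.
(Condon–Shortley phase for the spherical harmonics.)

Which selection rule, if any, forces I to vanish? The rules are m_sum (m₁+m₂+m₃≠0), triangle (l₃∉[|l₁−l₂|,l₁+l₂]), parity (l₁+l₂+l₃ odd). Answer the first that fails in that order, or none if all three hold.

m_sum

azimuthal sum: 0 + 3 − 2 = 1  ✗
4 ≤ 5 ≤ 6 (triangle on l)
L = 1 + 5 + 5 = 11 (odd)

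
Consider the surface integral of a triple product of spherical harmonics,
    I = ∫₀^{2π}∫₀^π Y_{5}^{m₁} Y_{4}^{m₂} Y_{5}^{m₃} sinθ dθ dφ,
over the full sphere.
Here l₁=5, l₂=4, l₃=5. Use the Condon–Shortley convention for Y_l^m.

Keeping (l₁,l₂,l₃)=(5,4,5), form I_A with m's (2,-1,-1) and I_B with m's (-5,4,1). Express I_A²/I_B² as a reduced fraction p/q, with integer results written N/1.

l's match ⇒ only the (l;m) 3-j factors differ between A and B.
A: triangle coeff Δ(5,4,5) = 1/3153150; Σ_t [0,3]: t=0:+1/5184 t=1:−1/1152 t=2:+1/2880 t=3:−1/103680 = -7/20736; (3j)²=35/2574 [(5 4 5; 2 -1 -1)], sign=-1
B: triangle coeff Δ(5,4,5) = 1/3153150; Σ_t [4,4]: t=4:+1/414720 = 1/414720; (3j)²=2/429 [(5 4 5; -5 4 1)], sign=+1
I_A²/I_B² = (35/2574)/(2/429) = 35/12

35/12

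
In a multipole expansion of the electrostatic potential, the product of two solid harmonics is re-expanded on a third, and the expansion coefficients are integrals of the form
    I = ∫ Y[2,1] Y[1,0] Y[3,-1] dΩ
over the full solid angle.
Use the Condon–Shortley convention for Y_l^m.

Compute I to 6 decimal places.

m-sum 0 ✓  L=6 even ✓  1≤3≤3 ✓
Π(2lᵢ+1) = 5×3×7 = 105
triangle coeff Δ(2,1,3) = 1/105
Σ_t [0,0]: t=0:+1/4 = 1/4
(3j)²=3/35 [(2 1 3; 0 0 0)], sign=-1
Σ_t [0,0]: t=0:+1/6 = 1/6
(3j)²=8/105 [(2 1 3; 1 0 -1)], sign=+1
⇒ 4πI² = 24/35
I = (-1)√(24/35/(4π)) = -0.23359668

-0.233597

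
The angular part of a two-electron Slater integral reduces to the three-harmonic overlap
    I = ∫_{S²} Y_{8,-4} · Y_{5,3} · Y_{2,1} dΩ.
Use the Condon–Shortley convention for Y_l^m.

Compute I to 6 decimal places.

0.000000

triangle: need 3≤l₃≤13, have 2; I=0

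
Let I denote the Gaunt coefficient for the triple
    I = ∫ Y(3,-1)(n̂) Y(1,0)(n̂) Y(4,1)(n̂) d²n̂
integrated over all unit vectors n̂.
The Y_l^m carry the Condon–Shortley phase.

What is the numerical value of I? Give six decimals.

Rules hold: Σm=0, L=8 even, 2≤4≤4.
N = 7·3·9 = 189
Δ = 0!·6!·2!/9! = 1/252
Racah Σ t=0..0: t=0:+1/36 = 1/36
⇒ 3j(3 1 4; 0 0 0)² = 4/63, sgn +1
Racah Σ t=0..0: t=0:+1/48 = 1/48
⇒ 3j(3 1 4; -1 0 1)² = 5/84, sgn -1
4πI² = N·(3j₀)²·(3jₘ)² = 5/7
I = -1·√(0.714286/4π) = -0.23841361

-0.238414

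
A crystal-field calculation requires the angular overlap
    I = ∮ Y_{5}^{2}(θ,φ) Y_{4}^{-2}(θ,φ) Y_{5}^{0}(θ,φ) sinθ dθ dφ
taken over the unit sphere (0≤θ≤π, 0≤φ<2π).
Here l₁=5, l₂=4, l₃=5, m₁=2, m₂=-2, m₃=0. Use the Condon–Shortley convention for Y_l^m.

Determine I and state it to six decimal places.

m-sum 0 ✓  L=14 even ✓  1≤5≤9 ✓
Π(2lᵢ+1) = 11×9×11 = 1089
triangle coeff Δ(5,4,5) = 1/3153150
Σ_t [0,4]: t=0:+1/69120 t=1:−1/1728 t=2:+1/576 t=3:−1/1728 t=4:+1/69120 = 7/11520
(3j)²=2/143 [(5 4 5; 0 0 0)], sign=-1
Σ_t [0,2]: t=0:+1/3456 t=1:−1/1728 t=2:+1/11520 = -7/34560
(3j)²=7/858 [(5 4 5; 2 -2 0)], sign=+1
⇒ 4πI² = 21/169
I = (-1)√(21/169/(4π)) = -0.09944006

-0.099440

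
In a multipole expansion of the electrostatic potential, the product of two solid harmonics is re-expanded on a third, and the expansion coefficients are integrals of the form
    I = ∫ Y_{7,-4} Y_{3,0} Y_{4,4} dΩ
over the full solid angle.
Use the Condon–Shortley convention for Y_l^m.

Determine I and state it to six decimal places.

0.086551

m-sum 0 ✓  L=14 even ✓  4≤4≤10 ✓
Π(2lᵢ+1) = 15×7×9 = 945
triangle coeff Δ(7,3,4) = 1/45045
Σ_t [3,3]: t=3:−1/20736 = -1/20736
(3j)²=35/1287 [(7 3 4; 0 0 0)], sign=-1
Σ_t [3,3]: t=3:−1/1451520 = -1/1451520
(3j)²=1/273 [(7 3 4; -4 0 4)], sign=-1
⇒ 4πI² = 175/1859
I = (+1)√(175/1859/(4π)) = 0.08655146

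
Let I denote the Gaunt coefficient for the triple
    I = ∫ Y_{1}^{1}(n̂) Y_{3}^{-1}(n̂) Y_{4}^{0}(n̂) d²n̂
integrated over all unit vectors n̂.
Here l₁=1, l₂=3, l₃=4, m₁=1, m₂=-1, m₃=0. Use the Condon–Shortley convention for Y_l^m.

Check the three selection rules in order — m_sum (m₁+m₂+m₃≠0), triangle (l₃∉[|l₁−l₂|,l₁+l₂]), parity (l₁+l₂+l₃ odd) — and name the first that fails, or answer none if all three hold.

azimuthal sum: 1 − 1 + 0 = 0  ✓
2 ≤ 4 ≤ 4 (triangle on l)  ✓
L = 1 + 3 + 4 = 8 (even)  ✓

none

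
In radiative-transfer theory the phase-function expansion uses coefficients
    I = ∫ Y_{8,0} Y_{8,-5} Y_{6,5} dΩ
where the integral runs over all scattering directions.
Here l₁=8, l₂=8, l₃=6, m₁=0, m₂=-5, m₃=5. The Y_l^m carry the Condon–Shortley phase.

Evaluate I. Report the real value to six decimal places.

-0.136937

m-sum 0 ✓  L=22 even ✓  0≤6≤16 ✓
Π(2lᵢ+1) = 17×17×13 = 3757
triangle coeff Δ(8,8,6) = 1/13742520792
Σ_t [2,8]: t=2:+1/41803776000 t=3:−1/435456000 t=4:+1/39813120 t=5:−1/18662400 t=6:+1/39813120 t=7:−1/435456000 t=8:+1/41803776000 = -11/1393459200
(3j)²=600/96577 [(8 8 6; 0 0 0)], sign=-1
Σ_t [2,3]: t=2:+1/6967296000 t=3:−1/2612736000 = -1/4180377600
(3j)²=75/7429 [(8 8 6; 0 -5 5)], sign=+1
⇒ 4πI² = 45000/190969
I = (-1)√(45000/190969/(4π)) = -0.13693671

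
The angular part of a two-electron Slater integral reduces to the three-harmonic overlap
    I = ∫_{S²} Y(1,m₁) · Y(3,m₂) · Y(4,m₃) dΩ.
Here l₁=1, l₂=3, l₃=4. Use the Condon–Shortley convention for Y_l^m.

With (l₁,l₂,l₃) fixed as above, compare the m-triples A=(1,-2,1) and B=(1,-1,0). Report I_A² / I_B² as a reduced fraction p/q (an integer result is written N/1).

1/2

Shared (l₁,l₂,l₃)=(1,3,4): N and (l;000)² cancel in I_A²/I_B².
A: Δ = 0!·2!·6!/9! = 1/252; Racah Σ t=0..0: t=0:+1/240 = 1/240; ⇒ 3j(1 3 4; 1 -2 1)² = 1/84, sgn -1
B: Δ = 0!·2!·6!/9! = 1/252; Racah Σ t=0..0: t=0:+1/96 = 1/96; ⇒ 3j(1 3 4; 1 -1 0)² = 1/42, sgn +1
I_A²/I_B² = (1/84)/(1/42) = 1/2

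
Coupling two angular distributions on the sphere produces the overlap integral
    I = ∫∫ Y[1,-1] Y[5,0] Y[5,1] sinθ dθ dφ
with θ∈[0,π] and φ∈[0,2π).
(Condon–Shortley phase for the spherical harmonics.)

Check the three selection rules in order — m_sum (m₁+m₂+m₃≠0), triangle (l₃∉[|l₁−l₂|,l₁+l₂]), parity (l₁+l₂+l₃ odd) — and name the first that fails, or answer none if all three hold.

Σmᵢ = 0  ✓
l₃∈[|l₁−l₂|,l₁+l₂]=[4,6], have l₃=5  ✓
Σlᵢ = 11 ⇒ odd  ✗

parity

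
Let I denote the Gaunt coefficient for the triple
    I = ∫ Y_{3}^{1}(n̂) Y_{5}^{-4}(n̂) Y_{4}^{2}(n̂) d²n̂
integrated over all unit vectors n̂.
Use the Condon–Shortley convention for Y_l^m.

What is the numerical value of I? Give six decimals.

Σmᵢ = -1 ≠ 0, so the φ-integral vanishes; I = 0

0.000000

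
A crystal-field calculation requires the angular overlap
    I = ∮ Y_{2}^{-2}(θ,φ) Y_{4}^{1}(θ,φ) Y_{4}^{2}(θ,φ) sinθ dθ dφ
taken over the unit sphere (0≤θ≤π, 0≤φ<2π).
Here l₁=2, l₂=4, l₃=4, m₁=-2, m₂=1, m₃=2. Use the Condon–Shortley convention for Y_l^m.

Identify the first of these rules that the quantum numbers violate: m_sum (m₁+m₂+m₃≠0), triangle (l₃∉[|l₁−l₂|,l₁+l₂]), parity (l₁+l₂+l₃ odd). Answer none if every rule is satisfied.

azimuthal sum: -2 + 1 + 2 = 1  ✗
2 ≤ 4 ≤ 6 (triangle on l)
L = 2 + 4 + 4 = 10 (even)

m_sum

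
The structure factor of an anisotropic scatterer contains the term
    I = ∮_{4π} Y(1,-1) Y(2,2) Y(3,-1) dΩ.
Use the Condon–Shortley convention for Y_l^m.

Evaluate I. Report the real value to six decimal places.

-0.082589

Rules hold: Σm=0, L=6 even, 1≤3≤3.
N = 3·5·7 = 105
Δ = 0!·2!·4!/7! = 1/105
Racah Σ t=0..0: t=0:+1/4 = 1/4
⇒ 3j(1 2 3; 0 0 0)² = 3/35, sgn -1
Racah Σ t=0..0: t=0:+1/48 = 1/48
⇒ 3j(1 2 3; -1 2 -1)² = 1/105, sgn +1
4πI² = N·(3j₀)²·(3jₘ)² = 3/35
I = -1·√(0.0857143/4π) = -0.08258890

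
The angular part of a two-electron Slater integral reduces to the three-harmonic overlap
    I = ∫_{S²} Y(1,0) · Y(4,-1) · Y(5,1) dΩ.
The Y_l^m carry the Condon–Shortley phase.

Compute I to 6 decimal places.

Rules hold: Σm=0, L=10 even, 3≤5≤5.
N = 3·9·11 = 297
Δ = 0!·2!·8!/11! = 1/495
Racah Σ t=0..0: t=0:+1/576 = 1/576
⇒ 3j(1 4 5; 0 0 0)² = 5/99, sgn -1
Racah Σ t=0..0: t=0:+1/720 = 1/720
⇒ 3j(1 4 5; 0 -1 1)² = 8/165, sgn +1
4πI² = N·(3j₀)²·(3jₘ)² = 8/11
I = -1·√(0.727273/4π) = -0.24057125

-0.240571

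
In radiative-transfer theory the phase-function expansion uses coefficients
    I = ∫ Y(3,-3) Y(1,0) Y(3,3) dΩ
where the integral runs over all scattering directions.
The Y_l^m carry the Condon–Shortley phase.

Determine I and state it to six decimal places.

0.000000

l₁+l₂+l₃=7 is odd: 3j(l;000)=0 ⇒ I=0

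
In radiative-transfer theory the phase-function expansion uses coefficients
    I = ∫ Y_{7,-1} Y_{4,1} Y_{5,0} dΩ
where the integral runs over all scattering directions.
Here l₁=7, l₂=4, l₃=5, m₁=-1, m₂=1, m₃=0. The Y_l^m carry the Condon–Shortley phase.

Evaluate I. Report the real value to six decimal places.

-0.095611

m-sum 0 ✓  L=16 even ✓  3≤5≤11 ✓
Π(2lᵢ+1) = 15×9×11 = 1485
triangle coeff Δ(7,4,5) = 1/6126120
Σ_t [2,4]: t=2:+1/69120 t=3:−1/20736 t=4:+1/69120 = -1/51840
(3j)²=280/21879 [(7 4 5; 0 0 0)], sign=+1
Σ_t [3,5]: t=3:−1/51840 t=4:+1/27648 t=5:−1/172800 = 23/2073600
(3j)²=529/87516 [(7 4 5; -1 1 0)], sign=-1
⇒ 4πI² = 185150/1611753
I = (-1)√(185150/1611753/(4π)) = -0.09561096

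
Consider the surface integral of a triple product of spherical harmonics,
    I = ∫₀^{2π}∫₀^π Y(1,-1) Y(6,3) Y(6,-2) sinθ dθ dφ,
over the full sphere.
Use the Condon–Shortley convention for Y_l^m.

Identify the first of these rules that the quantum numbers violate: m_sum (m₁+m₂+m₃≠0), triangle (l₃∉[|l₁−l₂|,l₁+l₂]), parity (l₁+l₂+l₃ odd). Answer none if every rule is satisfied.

parity

Σmᵢ = 0  ✓
l₃∈[|l₁−l₂|,l₁+l₂]=[5,7], have l₃=6  ✓
Σlᵢ = 13 ⇒ odd  ✗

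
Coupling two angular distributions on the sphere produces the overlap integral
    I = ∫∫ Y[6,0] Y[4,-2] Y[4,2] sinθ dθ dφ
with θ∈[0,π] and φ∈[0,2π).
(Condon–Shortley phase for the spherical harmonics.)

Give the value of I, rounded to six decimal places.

-0.156478

m-sum 0 ✓  L=14 even ✓  2≤4≤10 ✓
Π(2lᵢ+1) = 13×9×9 = 1053
triangle coeff Δ(6,4,4) = 1/1261260
Σ_t [2,4]: t=2:+1/4608 t=3:−1/1296 t=4:+1/4608 = -7/20736
(3j)²=20/1287 [(6 4 4; 0 0 0)], sign=-1
Σ_t [0,2]: t=0:+1/1036800 t=1:−1/14400 t=2:+1/4608 = 77/518400
(3j)²=11/585 [(6 4 4; 0 -2 2)], sign=+1
⇒ 4πI² = 4/13
I = (-1)√(4/13/(4π)) = -0.15647804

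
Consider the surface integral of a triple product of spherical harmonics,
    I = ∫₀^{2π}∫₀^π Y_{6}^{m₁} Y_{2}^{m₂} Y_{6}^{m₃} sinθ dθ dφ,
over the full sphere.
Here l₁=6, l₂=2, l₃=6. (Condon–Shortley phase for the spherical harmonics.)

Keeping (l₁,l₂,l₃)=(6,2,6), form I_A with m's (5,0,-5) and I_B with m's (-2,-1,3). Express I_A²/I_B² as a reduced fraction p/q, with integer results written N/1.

l's match ⇒ only the (l;m) 3-j factors differ between A and B.
A: triangle coeff Δ(6,2,6) = 1/90090; Σ_t [0,1]: t=0:+1/1451520 t=1:−1/3628800 = 1/2419200; (3j)²=11/910 [(6 2 6; 5 0 -5)], sign=-1
B: triangle coeff Δ(6,2,6) = 1/90090; Σ_t [0,1]: t=0:+1/161280 t=1:−1/60480 = -1/96768; (3j)²=15/1001 [(6 2 6; -2 -1 3)], sign=+1
I_A²/I_B² = (11/910)/(15/1001) = 121/150

121/150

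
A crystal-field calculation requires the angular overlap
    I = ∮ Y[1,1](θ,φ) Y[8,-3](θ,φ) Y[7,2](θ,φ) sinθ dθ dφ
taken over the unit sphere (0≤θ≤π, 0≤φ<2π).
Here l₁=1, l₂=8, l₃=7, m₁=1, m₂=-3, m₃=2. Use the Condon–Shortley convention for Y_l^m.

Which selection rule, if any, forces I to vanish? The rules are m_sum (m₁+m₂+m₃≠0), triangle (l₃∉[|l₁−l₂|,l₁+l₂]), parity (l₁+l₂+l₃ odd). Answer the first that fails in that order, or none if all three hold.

none

azimuthal sum: 1 − 3 + 2 = 0  ✓
7 ≤ 7 ≤ 9 (triangle on l)  ✓
L = 1 + 8 + 7 = 16 (even)  ✓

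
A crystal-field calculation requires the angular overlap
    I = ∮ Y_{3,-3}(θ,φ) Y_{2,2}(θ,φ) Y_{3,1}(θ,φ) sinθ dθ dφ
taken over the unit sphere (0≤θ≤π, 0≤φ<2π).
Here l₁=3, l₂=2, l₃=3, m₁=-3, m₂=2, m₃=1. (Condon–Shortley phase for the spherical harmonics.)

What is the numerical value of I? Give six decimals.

Rules hold: Σm=0, L=8 even, 1≤3≤5.
N = 7·5·7 = 245
Δ = 2!·4!·2!/9! = 1/3780
Racah Σ t=0..2: t=0:+1/24 t=1:−1/4 t=2:+1/24 = -1/6
⇒ 3j(3 2 3; 0 0 0)² = 4/105, sgn +1
Racah Σ t=2..2: t=2:+1/96 = 1/96
⇒ 3j(3 2 3; -3 2 1)² = 1/42, sgn +1
4πI² = N·(3j₀)²·(3jₘ)² = 2/9
I = +1·√(0.222222/4π) = 0.13298076

0.132981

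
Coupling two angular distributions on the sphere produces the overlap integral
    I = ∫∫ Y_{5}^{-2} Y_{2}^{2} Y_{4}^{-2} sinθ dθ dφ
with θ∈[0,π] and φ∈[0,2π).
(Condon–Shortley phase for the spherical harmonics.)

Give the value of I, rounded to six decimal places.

-2 + 2 − 2 = -2 ≠ 0: azimuthal integral kills it; I = 0

0.000000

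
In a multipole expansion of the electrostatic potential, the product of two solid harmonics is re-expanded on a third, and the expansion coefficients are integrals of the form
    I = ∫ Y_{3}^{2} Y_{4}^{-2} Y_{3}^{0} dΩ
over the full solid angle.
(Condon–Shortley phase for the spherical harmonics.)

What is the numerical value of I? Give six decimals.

Rules hold: Σm=0, L=10 even, 1≤3≤7.
N = 7·9·7 = 441
Δ = 4!·2!·4!/11! = 1/34650
Racah Σ t=1..3: t=1:−1/72 t=2:+1/16 t=3:−1/72 = 5/144
⇒ 3j(3 4 3; 0 0 0)² = 2/77, sgn -1
Racah Σ t=0..1: t=0:+1/96 t=1:−1/72 = -1/288
⇒ 3j(3 4 3; 2 -2 0)² = 1/462, sgn +1
4πI² = N·(3j₀)²·(3jₘ)² = 3/121
I = -1·√(0.0247934/4π) = -0.04441841

-0.044418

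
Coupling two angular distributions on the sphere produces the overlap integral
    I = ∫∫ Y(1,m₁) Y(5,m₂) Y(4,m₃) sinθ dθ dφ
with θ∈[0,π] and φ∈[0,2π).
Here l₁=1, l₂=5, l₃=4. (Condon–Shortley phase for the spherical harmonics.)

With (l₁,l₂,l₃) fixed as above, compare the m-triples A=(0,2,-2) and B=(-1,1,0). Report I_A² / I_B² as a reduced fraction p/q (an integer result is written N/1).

Shared (l₁,l₂,l₃)=(1,5,4): N and (l;000)² cancel in I_A²/I_B².
A: Δ = 2!·0!·8!/11! = 1/495; Racah Σ t=1..1: t=1:−1/1440 = -1/1440; ⇒ 3j(1 5 4; 0 2 -2)² = 7/165, sgn -1
B: Δ = 2!·0!·8!/11! = 1/495; Racah Σ t=2..2: t=2:+1/1152 = 1/1152; ⇒ 3j(1 5 4; -1 1 0)² = 1/33, sgn +1
I_A²/I_B² = (7/165)/(1/33) = 7/5

7/5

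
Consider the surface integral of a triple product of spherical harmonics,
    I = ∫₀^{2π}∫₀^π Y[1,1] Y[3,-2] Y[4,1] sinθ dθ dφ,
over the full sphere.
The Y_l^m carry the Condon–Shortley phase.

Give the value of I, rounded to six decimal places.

m-sum 0 ✓  L=8 even ✓  2≤4≤4 ✓
Π(2lᵢ+1) = 3×7×9 = 189
triangle coeff Δ(1,3,4) = 1/252
Σ_t [0,0]: t=0:+1/36 = 1/36
(3j)²=4/63 [(1 3 4; 0 0 0)], sign=+1
Σ_t [0,0]: t=0:+1/240 = 1/240
(3j)²=1/84 [(1 3 4; 1 -2 1)], sign=-1
⇒ 4πI² = 1/7
I = (-1)√(1/7/(4π)) = -0.10662181

-0.106622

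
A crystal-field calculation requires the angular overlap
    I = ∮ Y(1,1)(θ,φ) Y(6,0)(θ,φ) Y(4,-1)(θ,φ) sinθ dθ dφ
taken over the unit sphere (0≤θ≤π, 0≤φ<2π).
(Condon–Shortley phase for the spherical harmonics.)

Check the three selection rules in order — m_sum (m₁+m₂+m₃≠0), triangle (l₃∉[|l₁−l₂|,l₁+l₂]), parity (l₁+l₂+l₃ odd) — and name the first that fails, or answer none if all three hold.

triangle

azimuthal sum: 1 + 0 − 1 = 0  ✓
5 ≤ 4 ≤ 7 (triangle on l)  ✗
L = 1 + 6 + 4 = 11 (odd)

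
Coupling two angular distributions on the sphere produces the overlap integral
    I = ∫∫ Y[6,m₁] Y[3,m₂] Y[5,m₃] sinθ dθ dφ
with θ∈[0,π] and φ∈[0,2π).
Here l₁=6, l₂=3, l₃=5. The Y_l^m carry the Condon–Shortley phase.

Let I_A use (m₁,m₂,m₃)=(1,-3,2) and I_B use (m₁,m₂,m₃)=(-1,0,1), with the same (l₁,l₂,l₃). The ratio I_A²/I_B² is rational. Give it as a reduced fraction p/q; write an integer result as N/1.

Same 6,3,5: normalisation and zero-m 3j drop out of the ratio.
A: Δ: 4! 8! 2! / 15! → 1/675675; sum: t=0:+1/34560 = 1/34560; 3j²(6 3 5; 1 -3 2) = Δ·Π!·Σ² = 7/429  (sign -1)
B: Δ: 4! 8! 2! / 15! → 1/675675; sum: t=1:−1/17280 t=2:+1/2880 t=3:−1/6912 = 1/6912; 3j²(6 3 5; -1 0 1) = Δ·Π!·Σ² = 5/429  (sign +1)
I_A²/I_B² = (7/429)/(5/429) = 7/5

7/5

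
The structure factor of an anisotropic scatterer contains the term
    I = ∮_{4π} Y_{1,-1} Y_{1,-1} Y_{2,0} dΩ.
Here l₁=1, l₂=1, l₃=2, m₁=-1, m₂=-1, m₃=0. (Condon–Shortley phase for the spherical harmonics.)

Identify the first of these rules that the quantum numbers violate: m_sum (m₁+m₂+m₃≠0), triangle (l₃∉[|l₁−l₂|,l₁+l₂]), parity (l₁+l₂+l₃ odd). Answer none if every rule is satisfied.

m_sum

azimuthal sum: -1 − 1 + 0 = -2  ✗
0 ≤ 2 ≤ 2 (triangle on l)
L = 1 + 1 + 2 = 4 (even)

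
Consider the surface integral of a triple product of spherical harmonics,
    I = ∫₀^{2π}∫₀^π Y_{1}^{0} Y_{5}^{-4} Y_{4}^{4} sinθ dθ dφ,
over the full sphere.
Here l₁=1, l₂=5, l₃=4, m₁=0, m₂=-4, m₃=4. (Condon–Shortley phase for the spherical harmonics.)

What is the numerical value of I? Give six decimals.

Checks pass: Σm=0; 10 even; l₃=4∈[4,6].
(2·1+1)(2·5+1)(2·4+1) = 297
Δ: 2! 0! 8! / 11! → 1/495
sum: t=1:−1/576 = -1/576
3j²(1 5 4; 0 0 0) = Δ·Π!·Σ² = 5/99  (sign -1)
sum: t=1:−1/40320 = -1/40320
3j²(1 5 4; 0 -4 4) = Δ·Π!·Σ² = 1/55  (sign -1)
combine: 4πI² = 297·5/99·1/55 = 3/11
take √, sign +1: I = 0.14731920

0.147319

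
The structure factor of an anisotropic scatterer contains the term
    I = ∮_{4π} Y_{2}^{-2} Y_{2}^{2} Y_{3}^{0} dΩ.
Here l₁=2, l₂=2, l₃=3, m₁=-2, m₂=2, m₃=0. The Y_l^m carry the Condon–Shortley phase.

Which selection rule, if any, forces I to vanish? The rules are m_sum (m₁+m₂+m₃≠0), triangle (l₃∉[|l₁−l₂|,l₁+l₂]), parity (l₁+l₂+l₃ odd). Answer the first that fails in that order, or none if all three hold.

m₁+m₂+m₃ = -2 + 2 + 0 = 0  ✓
triangle: |2−2|=0 ≤ l₃=3 ≤ 2+2=4  ✓
parity: l₁+l₂+l₃ = 7 is odd  ✗

parity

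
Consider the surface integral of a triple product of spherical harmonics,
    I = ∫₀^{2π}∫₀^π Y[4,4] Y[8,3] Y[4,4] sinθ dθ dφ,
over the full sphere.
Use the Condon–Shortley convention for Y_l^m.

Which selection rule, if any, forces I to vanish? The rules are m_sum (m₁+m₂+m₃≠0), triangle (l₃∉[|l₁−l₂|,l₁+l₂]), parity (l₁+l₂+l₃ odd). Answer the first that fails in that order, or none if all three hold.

Σmᵢ = 11  ✗
l₃∈[|l₁−l₂|,l₁+l₂]=[4,12], have l₃=4
Σlᵢ = 16 ⇒ even

m_sum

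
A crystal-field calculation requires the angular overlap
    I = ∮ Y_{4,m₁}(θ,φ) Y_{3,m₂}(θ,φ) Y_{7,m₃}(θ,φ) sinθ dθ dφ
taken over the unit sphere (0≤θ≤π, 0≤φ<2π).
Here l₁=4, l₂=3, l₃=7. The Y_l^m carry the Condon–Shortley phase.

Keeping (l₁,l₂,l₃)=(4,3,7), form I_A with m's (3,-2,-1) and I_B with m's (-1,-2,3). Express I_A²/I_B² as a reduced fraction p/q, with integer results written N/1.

Shared (l₁,l₂,l₃)=(4,3,7): N and (l;000)² cancel in I_A²/I_B².
A: Δ = 0!·8!·6!/15! = 1/45045; Racah Σ t=0..0: t=0:+1/604800 = 1/604800; ⇒ 3j(4 3 7; 3 -2 -1)² = 16/15015, sgn +1
B: Δ = 0!·8!·6!/15! = 1/45045; Racah Σ t=0..0: t=0:+1/86400 = 1/86400; ⇒ 3j(4 3 7; -1 -2 3)² = 16/715, sgn +1
I_A²/I_B² = (16/15015)/(16/715) = 1/21

1/21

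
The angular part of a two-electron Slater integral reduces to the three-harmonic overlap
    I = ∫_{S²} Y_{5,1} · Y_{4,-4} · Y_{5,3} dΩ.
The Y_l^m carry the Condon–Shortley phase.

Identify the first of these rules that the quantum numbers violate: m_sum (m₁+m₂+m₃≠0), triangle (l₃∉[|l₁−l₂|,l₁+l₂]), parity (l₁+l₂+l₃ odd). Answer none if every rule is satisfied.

none

Σmᵢ = 0  ✓
l₃∈[|l₁−l₂|,l₁+l₂]=[1,9], have l₃=5  ✓
Σlᵢ = 14 ⇒ even  ✓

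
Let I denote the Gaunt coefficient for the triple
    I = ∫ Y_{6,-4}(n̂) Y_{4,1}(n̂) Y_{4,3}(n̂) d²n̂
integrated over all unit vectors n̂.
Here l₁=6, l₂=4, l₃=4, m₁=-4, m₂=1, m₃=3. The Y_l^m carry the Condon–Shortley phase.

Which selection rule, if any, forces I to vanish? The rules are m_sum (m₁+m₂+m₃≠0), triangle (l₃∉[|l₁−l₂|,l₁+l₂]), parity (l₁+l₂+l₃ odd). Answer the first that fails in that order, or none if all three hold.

none

Σmᵢ = 0  ✓
l₃∈[|l₁−l₂|,l₁+l₂]=[2,10], have l₃=4  ✓
Σlᵢ = 14 ⇒ even  ✓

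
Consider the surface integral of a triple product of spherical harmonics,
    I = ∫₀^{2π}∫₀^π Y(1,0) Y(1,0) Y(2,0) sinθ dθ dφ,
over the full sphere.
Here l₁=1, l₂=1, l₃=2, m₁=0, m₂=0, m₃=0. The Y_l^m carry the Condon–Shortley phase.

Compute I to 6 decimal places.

m-sum 0 ✓  L=4 even ✓  0≤2≤2 ✓
Π(2lᵢ+1) = 3×3×5 = 45
triangle coeff Δ(1,1,2) = 1/30
Σ_t [0,0]: t=0:+1/1 = 1/1
(3j)²=2/15 [(1 1 2; 0 0 0)], sign=+1
(m-triple is (0,0,0) — same symbol as above.)
⇒ 4πI² = 4/5
I = (+1)√(4/5/(4π)) = 0.25231325

0.252313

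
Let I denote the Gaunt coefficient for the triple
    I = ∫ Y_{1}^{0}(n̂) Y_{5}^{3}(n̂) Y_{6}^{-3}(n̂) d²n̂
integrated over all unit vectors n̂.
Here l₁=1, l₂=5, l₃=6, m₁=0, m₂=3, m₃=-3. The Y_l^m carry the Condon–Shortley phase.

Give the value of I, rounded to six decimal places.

m-sum 0 ✓  L=12 even ✓  4≤6≤6 ✓
Π(2lᵢ+1) = 3×11×13 = 429
triangle coeff Δ(1,5,6) = 1/858
Σ_t [0,0]: t=0:+1/14400 = 1/14400
(3j)²=6/143 [(1 5 6; 0 0 0)], sign=+1
Σ_t [0,0]: t=0:+1/80640 = 1/80640
(3j)²=9/286 [(1 5 6; 0 3 -3)], sign=-1
⇒ 4πI² = 81/143
I = (-1)√(81/143/(4π)) = -0.21230956

-0.212310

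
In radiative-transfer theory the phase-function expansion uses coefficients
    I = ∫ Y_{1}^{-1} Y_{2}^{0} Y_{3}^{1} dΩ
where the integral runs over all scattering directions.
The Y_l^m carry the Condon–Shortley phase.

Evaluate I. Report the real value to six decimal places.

Checks pass: Σm=0; 6 even; l₃=3∈[1,3].
(2·1+1)(2·2+1)(2·3+1) = 105
Δ: 0! 2! 4! / 7! → 1/105
sum: t=0:+1/4 = 1/4
3j²(1 2 3; 0 0 0) = Δ·Π!·Σ² = 3/35  (sign -1)
sum: t=0:+1/8 = 1/8
3j²(1 2 3; -1 0 1) = Δ·Π!·Σ² = 2/35  (sign +1)
combine: 4πI² = 105·3/35·2/35 = 18/35
take √, sign -1: I = -0.20230066

-0.202301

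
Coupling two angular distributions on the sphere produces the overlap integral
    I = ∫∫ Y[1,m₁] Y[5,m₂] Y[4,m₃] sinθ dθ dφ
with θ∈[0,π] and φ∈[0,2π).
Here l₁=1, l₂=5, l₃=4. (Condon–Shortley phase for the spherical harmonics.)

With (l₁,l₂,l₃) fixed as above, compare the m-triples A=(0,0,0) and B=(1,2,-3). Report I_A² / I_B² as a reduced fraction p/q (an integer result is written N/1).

l's match ⇒ only the (l;m) 3-j factors differ between A and B.
A: triangle coeff Δ(1,5,4) = 1/495; Σ_t [1,1]: t=1:−1/576 = -1/576; (3j)²=5/99 [(1 5 4; 0 0 0)], sign=-1
B: triangle coeff Δ(1,5,4) = 1/495; Σ_t [0,0]: t=0:+1/10080 = 1/10080; (3j)²=1/165 [(1 5 4; 1 2 -3)], sign=-1
I_A²/I_B² = (5/99)/(1/165) = 25/3

25/3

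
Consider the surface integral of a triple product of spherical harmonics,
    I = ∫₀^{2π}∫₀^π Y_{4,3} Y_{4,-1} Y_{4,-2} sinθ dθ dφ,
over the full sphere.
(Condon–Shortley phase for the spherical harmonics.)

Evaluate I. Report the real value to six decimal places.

-0.063661

Rules hold: Σm=0, L=12 even, 0≤4≤8.
N = 9·9·9 = 729
Δ = 4!·4!·4!/13! = 1/450450
Racah Σ t=0..4: t=0:+1/13824 t=1:−1/216 t=2:+1/64 t=3:−1/216 t=4:+1/13824 = 5/768
⇒ 3j(4 4 4; 0 0 0)² = 18/1001, sgn +1
Racah Σ t=0..1: t=0:+1/864 t=1:−1/576 = -1/1728
⇒ 3j(4 4 4; 3 -1 -2)² = 5/1287, sgn -1
4πI² = N·(3j₀)²·(3jₘ)² = 7290/143143
I = -1·√(0.0509281/4π) = -0.06366105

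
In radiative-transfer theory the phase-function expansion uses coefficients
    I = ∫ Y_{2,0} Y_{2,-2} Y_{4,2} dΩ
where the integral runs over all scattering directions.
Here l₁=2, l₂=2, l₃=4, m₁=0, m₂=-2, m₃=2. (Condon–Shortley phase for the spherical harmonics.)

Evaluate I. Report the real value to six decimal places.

Rules hold: Σm=0, L=8 even, 0≤4≤4.
N = 5·5·9 = 225
Δ = 0!·4!·4!/9! = 1/630
Racah Σ t=0..0: t=0:+1/16 = 1/16
⇒ 3j(2 2 4; 0 0 0)² = 2/35, sgn +1
Racah Σ t=0..0: t=0:+1/96 = 1/96
⇒ 3j(2 2 4; 0 -2 2)² = 1/42, sgn +1
4πI² = N·(3j₀)²·(3jₘ)² = 15/49
I = +1·√(0.306122/4π) = 0.15607835

0.156078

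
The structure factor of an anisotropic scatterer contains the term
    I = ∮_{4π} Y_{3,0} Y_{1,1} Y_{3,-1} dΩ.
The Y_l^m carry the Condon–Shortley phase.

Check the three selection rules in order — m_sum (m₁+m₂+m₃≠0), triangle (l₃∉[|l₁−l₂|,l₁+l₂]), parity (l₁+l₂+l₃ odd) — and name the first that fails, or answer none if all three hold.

parity

Σmᵢ = 0  ✓
l₃∈[|l₁−l₂|,l₁+l₂]=[2,4], have l₃=3  ✓
Σlᵢ = 7 ⇒ odd  ✗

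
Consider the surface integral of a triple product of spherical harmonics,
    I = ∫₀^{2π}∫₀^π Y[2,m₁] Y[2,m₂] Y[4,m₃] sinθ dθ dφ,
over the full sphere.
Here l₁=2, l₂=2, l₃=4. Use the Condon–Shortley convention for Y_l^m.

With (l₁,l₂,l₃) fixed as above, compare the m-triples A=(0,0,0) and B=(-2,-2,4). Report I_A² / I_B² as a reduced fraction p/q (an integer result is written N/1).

Shared (l₁,l₂,l₃)=(2,2,4): N and (l;000)² cancel in I_A²/I_B².
A: Δ = 0!·4!·4!/9! = 1/630; Racah Σ t=0..0: t=0:+1/16 = 1/16; ⇒ 3j(2 2 4; 0 0 0)² = 2/35, sgn +1
B: Δ = 0!·4!·4!/9! = 1/630; Racah Σ t=0..0: t=0:+1/576 = 1/576; ⇒ 3j(2 2 4; -2 -2 4)² = 1/9, sgn +1
I_A²/I_B² = (2/35)/(1/9) = 18/35

18/35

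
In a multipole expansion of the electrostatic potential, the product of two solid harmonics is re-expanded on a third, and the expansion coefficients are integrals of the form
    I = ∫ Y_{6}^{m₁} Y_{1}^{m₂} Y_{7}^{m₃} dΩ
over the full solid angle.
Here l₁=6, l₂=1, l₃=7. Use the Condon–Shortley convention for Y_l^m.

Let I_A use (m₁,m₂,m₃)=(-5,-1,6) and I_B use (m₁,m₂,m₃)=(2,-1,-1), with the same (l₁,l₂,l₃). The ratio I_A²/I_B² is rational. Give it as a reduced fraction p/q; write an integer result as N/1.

Shared (l₁,l₂,l₃)=(6,1,7): N and (l;000)² cancel in I_A²/I_B².
A: Δ = 0!·12!·2!/15! = 1/1365; Racah Σ t=0..0: t=0:+1/79833600 = 1/79833600; ⇒ 3j(6 1 7; -5 -1 6)² = 2/35, sgn -1
B: Δ = 0!·12!·2!/15! = 1/1365; Racah Σ t=0..0: t=0:+1/1935360 = 1/1935360; ⇒ 3j(6 1 7; 2 -1 -1)² = 1/91, sgn +1
I_A²/I_B² = (2/35)/(1/91) = 26/5

26/5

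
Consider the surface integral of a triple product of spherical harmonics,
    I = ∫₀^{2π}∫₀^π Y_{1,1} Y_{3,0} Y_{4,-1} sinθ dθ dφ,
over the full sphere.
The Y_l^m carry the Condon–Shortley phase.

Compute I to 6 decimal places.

-0.194664

Rules hold: Σm=0, L=8 even, 2≤4≤4.
N = 3·7·9 = 189
Δ = 0!·2!·6!/9! = 1/252
Racah Σ t=0..0: t=0:+1/36 = 1/36
⇒ 3j(1 3 4; 0 0 0)² = 4/63, sgn +1
Racah Σ t=0..0: t=0:+1/72 = 1/72
⇒ 3j(1 3 4; 1 0 -1)² = 5/126, sgn -1
4πI² = N·(3j₀)²·(3jₘ)² = 10/21
I = -1·√(0.47619/4π) = -0.19466390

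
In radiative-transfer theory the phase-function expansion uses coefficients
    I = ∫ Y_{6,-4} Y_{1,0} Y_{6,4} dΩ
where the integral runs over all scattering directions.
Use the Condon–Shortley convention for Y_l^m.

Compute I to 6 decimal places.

0.000000

Σlᵢ=13 odd — θ-integrand is odd under cosθ→−cosθ; I=0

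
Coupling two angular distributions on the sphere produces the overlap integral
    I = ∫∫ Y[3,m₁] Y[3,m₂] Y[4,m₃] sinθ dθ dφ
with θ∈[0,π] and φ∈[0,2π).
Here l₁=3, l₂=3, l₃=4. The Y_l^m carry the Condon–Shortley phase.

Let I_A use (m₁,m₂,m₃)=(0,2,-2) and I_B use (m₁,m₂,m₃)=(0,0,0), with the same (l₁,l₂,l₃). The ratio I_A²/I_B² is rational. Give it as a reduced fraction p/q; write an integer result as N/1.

l's match ⇒ only the (l;m) 3-j factors differ between A and B.
A: triangle coeff Δ(3,3,4) = 1/34650; Σ_t [1,2]: t=1:−1/96 t=2:+1/72 = 1/288; (3j)²=1/462 [(3 3 4; 0 2 -2)], sign=+1
B: triangle coeff Δ(3,3,4) = 1/34650; Σ_t [0,2]: t=0:+1/72 t=1:−1/16 t=2:+1/72 = -5/144; (3j)²=2/77 [(3 3 4; 0 0 0)], sign=-1
I_A²/I_B² = (1/462)/(2/77) = 1/12

1/12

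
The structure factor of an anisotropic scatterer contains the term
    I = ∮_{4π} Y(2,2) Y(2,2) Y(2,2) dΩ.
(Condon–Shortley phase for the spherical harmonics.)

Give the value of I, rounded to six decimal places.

0.000000

2 + 2 + 2 = 6 ≠ 0: azimuthal integral kills it; I = 0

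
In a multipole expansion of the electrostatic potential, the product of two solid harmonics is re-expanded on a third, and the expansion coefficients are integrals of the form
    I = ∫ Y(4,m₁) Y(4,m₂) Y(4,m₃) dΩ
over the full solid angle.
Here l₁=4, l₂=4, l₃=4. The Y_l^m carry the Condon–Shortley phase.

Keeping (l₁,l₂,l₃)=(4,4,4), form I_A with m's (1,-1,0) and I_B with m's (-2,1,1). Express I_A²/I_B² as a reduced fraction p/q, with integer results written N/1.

9/40

Shared (l₁,l₂,l₃)=(4,4,4): N and (l;000)² cancel in I_A²/I_B².
A: Δ = 4!·4!·4!/13! = 1/450450; Racah Σ t=0..3: t=0:+1/864 t=1:−1/96 t=2:+1/144 t=3:−1/3456 = -1/384; ⇒ 3j(4 4 4; 1 -1 0)² = 9/2002, sgn -1
B: Δ = 4!·4!·4!/13! = 1/450450; Racah Σ t=2..4: t=2:+1/576 t=3:−1/144 t=4:+1/576 = -1/288; ⇒ 3j(4 4 4; -2 1 1)² = 20/1001, sgn +1
I_A²/I_B² = (9/2002)/(20/1001) = 9/40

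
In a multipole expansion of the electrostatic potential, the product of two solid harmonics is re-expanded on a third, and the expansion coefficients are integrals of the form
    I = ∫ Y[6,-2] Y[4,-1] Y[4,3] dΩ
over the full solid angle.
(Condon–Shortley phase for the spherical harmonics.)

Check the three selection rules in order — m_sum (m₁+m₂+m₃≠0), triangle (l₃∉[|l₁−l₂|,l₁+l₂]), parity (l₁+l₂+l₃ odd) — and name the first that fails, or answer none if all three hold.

azimuthal sum: -2 − 1 + 3 = 0  ✓
2 ≤ 4 ≤ 10 (triangle on l)  ✓
L = 6 + 4 + 4 = 14 (even)  ✓

none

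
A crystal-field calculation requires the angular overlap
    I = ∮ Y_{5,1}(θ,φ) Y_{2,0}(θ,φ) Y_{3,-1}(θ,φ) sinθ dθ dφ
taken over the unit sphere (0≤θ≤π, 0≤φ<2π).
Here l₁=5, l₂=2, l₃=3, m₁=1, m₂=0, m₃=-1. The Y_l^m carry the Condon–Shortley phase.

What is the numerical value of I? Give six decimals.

-0.227318

m-sum 0 ✓  L=10 even ✓  3≤3≤7 ✓
Π(2lᵢ+1) = 11×5×7 = 385
triangle coeff Δ(5,2,3) = 1/2310
Σ_t [2,2]: t=2:+1/144 = 1/144
(3j)²=10/231 [(5 2 3; 0 0 0)], sign=-1
Σ_t [2,2]: t=2:+1/192 = 1/192
(3j)²=3/77 [(5 2 3; 1 0 -1)], sign=+1
⇒ 4πI² = 50/77
I = (-1)√(50/77/(4π)) = -0.22731846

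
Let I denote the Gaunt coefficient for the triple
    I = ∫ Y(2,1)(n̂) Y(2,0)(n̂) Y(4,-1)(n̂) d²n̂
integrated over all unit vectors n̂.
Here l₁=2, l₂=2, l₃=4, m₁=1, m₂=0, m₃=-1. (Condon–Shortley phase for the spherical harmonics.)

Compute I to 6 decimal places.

-0.220728

Checks pass: Σm=0; 8 even; l₃=4∈[0,4].
(2·2+1)(2·2+1)(2·4+1) = 225
Δ: 0! 4! 4! / 9! → 1/630
sum: t=0:+1/16 = 1/16
3j²(2 2 4; 0 0 0) = Δ·Π!·Σ² = 2/35  (sign +1)
sum: t=0:+1/24 = 1/24
3j²(2 2 4; 1 0 -1) = Δ·Π!·Σ² = 1/21  (sign -1)
combine: 4πI² = 225·2/35·1/21 = 30/49
take √, sign -1: I = -0.22072812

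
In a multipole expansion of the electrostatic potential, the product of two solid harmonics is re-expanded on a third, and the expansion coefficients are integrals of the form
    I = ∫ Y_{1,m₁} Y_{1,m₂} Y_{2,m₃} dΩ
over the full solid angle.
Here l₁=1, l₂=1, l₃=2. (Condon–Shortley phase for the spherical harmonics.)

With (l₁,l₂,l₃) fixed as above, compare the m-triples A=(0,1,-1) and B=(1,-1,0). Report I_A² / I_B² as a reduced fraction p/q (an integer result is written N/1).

Shared (l₁,l₂,l₃)=(1,1,2): N and (l;000)² cancel in I_A²/I_B².
A: Δ = 0!·2!·2!/5! = 1/30; Racah Σ t=0..0: t=0:+1/2 = 1/2; ⇒ 3j(1 1 2; 0 1 -1)² = 1/10, sgn -1
B: Δ = 0!·2!·2!/5! = 1/30; Racah Σ t=0..0: t=0:+1/4 = 1/4; ⇒ 3j(1 1 2; 1 -1 0)² = 1/30, sgn +1
I_A²/I_B² = (1/10)/(1/30) = 3/1

3/1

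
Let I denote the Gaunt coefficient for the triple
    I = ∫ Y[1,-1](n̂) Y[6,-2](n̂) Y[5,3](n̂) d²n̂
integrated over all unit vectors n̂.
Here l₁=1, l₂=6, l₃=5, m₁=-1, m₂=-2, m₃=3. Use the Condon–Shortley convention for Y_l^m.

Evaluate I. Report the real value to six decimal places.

0.100084

Checks pass: Σm=0; 12 even; l₃=5∈[5,7].
(2·1+1)(2·6+1)(2·5+1) = 429
Δ: 2! 0! 10! / 13! → 1/858
sum: t=1:−1/14400 = -1/14400
3j²(1 6 5; 0 0 0) = Δ·Π!·Σ² = 6/143  (sign +1)
sum: t=2:+1/161280 = 1/161280
3j²(1 6 5; -1 -2 3) = Δ·Π!·Σ² = 1/143  (sign +1)
combine: 4πI² = 429·6/143·1/143 = 18/143
take √, sign +1: I = 0.10008369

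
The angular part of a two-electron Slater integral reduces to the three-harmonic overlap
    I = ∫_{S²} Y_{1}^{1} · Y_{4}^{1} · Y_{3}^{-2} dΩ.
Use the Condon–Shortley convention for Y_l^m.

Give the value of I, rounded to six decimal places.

-0.106622

m-sum 0 ✓  L=8 even ✓  3≤3≤5 ✓
Π(2lᵢ+1) = 3×9×7 = 189
triangle coeff Δ(1,4,3) = 1/252
Σ_t [1,1]: t=1:−1/36 = -1/36
(3j)²=4/63 [(1 4 3; 0 0 0)], sign=+1
Σ_t [0,0]: t=0:+1/240 = 1/240
(3j)²=1/84 [(1 4 3; 1 1 -2)], sign=-1
⇒ 4πI² = 1/7
I = (-1)√(1/7/(4π)) = -0.10662181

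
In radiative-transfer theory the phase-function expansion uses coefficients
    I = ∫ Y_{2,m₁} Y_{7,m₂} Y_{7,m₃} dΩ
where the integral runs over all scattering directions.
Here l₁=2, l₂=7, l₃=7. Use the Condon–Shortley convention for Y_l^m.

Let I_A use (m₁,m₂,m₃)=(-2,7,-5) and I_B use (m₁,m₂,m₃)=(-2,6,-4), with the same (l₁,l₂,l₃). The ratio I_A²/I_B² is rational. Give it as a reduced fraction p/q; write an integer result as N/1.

7/18

Shared (l₁,l₂,l₃)=(2,7,7): N and (l;000)² cancel in I_A²/I_B².
A: Δ = 2!·2!·12!/17! = 1/185640; Racah Σ t=2..2: t=2:+1/1916006400 = 1/1916006400; ⇒ 3j(2 7 7; -2 7 -5)² = 1/340, sgn +1
B: Δ = 2!·2!·12!/17! = 1/185640; Racah Σ t=2..2: t=2:+1/159667200 = 1/159667200; ⇒ 3j(2 7 7; -2 6 -4)² = 9/1190, sgn -1
I_A²/I_B² = (1/340)/(9/1190) = 7/18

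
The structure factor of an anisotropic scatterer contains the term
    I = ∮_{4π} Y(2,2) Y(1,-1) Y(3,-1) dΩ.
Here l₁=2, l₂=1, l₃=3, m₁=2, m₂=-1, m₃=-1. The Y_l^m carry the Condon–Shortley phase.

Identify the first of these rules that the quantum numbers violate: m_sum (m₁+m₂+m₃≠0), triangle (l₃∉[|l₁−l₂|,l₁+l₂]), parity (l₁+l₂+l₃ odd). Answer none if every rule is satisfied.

m₁+m₂+m₃ = 2 − 1 − 1 = 0  ✓
triangle: |2−1|=1 ≤ l₃=3 ≤ 2+1=3  ✓
parity: l₁+l₂+l₃ = 6 is even  ✓

none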